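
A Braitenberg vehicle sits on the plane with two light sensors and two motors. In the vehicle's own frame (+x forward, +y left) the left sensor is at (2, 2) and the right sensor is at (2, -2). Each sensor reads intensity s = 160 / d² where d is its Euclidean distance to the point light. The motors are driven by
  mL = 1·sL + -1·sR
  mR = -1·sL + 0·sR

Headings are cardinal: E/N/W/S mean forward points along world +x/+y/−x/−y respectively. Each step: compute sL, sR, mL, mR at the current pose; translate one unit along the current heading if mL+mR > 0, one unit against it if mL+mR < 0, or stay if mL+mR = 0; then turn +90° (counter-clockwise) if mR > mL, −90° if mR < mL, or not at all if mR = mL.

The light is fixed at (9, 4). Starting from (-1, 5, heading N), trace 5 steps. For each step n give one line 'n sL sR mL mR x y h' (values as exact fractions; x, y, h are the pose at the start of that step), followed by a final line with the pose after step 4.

0 160/153 160/73 -12800/11169 -160/153 -1 5 N
1 40/37 40/37 0 -40/37 -1 4 W
2 32/25 160/53 -2304/1325 -32/25 0 4 N
3 16/13 80/61 -64/793 -16/13 0 3 W
4 160/101 160/37 -10240/3737 -160/101 1 3 N
final 1 2 W

n=0: pose=(-1,5,N); sL=160/153, sR=160/73; mL=-12800/11169, mR=-160/153; mL+mR=-160/73 → advance -1; mR−mL=1120/11169 → turn +1·90°
n=1: pose=(-1,4,W); sL=40/37, sR=40/37; mL=0, mR=-40/37; mL+mR=-40/37 → advance -1; mR−mL=-40/37 → turn -1·90°
n=2: pose=(0,4,N); sL=32/25, sR=160/53; mL=-2304/1325, mR=-32/25; mL+mR=-160/53 → advance -1; mR−mL=608/1325 → turn +1·90°
n=3: pose=(0,3,W); sL=16/13, sR=80/61; mL=-64/793, mR=-16/13; mL+mR=-80/61 → advance -1; mR−mL=-912/793 → turn -1·90°
n=4: pose=(1,3,N); sL=160/101, sR=160/37; mL=-10240/3737, mR=-160/101; mL+mR=-160/37 → advance -1; mR−mL=4320/3737 → turn +1·90°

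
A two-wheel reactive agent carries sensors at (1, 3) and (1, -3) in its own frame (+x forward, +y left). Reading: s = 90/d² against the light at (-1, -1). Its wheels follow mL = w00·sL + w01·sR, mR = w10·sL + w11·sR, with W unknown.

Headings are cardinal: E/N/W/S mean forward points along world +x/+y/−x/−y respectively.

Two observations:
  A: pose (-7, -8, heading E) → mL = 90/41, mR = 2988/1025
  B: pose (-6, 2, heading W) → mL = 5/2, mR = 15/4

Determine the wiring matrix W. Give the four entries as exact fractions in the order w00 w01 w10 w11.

1 0 1 1

obs A: pose=(-7,-8,E) → sL=90/41, sR=18/25, mL=90/41, mR=2988/1025
obs B: pose=(-6,2,W) → sL=5/2, sR=5/4, mL=5/2, mR=15/4
sensor matrix S = [[90/41, 18/25], [5/2, 5/4]]; det S = 387/410
solve [mL_A; mL_B] = S·[w00; w01] and [mR_A; mR_B] = S·[w10; w11]:
  w00 = 1, w01 = 0, w10 = 1, w11 = 1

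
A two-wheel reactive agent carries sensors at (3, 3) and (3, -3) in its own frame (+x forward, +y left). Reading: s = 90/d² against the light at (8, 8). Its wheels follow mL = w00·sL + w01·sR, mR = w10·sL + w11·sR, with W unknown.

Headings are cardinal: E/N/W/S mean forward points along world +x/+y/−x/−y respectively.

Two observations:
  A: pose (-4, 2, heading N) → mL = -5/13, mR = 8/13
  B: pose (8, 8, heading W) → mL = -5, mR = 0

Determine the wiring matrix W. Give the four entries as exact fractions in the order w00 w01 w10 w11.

obs A: pose=(-4,2,N) → sL=5/13, sR=1, mL=-5/13, mR=8/13
obs B: pose=(8,8,W) → sL=5, sR=5, mL=-5, mR=0
sensor matrix S = [[5/13, 1], [5, 5]]; det S = -40/13
solve [mL_A; mL_B] = S·[w00; w01] and [mR_A; mR_B] = S·[w10; w11]:
  w00 = -1, w01 = 0, w10 = -1, w11 = 1

-1 0 -1 1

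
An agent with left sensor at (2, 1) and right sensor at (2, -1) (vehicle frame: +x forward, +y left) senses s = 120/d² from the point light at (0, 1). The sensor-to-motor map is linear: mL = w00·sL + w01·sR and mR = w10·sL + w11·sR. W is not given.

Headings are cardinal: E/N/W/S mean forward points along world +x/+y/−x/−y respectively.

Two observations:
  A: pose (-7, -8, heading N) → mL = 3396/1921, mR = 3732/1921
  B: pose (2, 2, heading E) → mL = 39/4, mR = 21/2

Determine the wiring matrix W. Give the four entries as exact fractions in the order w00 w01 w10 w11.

1 1/2 1/2 1

obs A: pose=(-7,-8,N) → sL=120/113, sR=24/17, mL=3396/1921, mR=3732/1921
obs B: pose=(2,2,E) → sL=6, sR=15/2, mL=39/4, mR=21/2
sensor matrix S = [[120/113, 24/17], [6, 15/2]]; det S = -972/1921
solve [mL_A; mL_B] = S·[w00; w01] and [mR_A; mR_B] = S·[w10; w11]:
  w00 = 1, w01 = 1/2, w10 = 1/2, w11 = 1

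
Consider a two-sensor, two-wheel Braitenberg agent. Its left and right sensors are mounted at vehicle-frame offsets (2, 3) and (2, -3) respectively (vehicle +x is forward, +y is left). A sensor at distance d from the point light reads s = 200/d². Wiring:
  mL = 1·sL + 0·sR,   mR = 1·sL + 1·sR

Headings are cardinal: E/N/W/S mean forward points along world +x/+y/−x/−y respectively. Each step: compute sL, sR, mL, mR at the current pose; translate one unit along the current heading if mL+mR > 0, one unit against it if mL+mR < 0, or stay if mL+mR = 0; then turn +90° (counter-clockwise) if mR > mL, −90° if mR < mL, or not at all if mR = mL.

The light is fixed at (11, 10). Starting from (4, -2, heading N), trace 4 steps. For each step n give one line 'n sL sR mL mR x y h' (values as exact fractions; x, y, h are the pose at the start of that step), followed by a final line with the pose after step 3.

0 1 50/29 1 79/29 4 -2 N
1 200/277 40/29 200/277 16880/8033 4 -1 W
2 100/97 20/29 100/97 4840/2813 3 -1 S
3 200/117 200/261 200/117 2800/1131 3 -2 E
final 4 -2 N

n=0: pose=(4,-2,N); sL=1, sR=50/29; mL=1, mR=79/29; mL+mR=108/29 → advance +1; mR−mL=50/29 → turn +1·90°
n=1: pose=(4,-1,W); sL=200/277, sR=40/29; mL=200/277, mR=16880/8033; mL+mR=22680/8033 → advance +1; mR−mL=40/29 → turn +1·90°
n=2: pose=(3,-1,S); sL=100/97, sR=20/29; mL=100/97, mR=4840/2813; mL+mR=7740/2813 → advance +1; mR−mL=20/29 → turn +1·90°
n=3: pose=(3,-2,E); sL=200/117, sR=200/261; mL=200/117, mR=2800/1131; mL+mR=14200/3393 → advance +1; mR−mL=200/261 → turn +1·90°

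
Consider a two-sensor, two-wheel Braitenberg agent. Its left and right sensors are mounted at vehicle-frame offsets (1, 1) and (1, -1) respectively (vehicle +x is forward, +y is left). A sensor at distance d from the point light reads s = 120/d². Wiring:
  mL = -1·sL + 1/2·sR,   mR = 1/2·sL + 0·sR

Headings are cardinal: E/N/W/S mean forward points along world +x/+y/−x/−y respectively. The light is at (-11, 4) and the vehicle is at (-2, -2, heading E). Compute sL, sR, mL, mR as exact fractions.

24/25 120/149 -2076/3725 12/25

left sensor world pos  = (-1, -1); dL² = 125
right sensor world pos = (-1, -3); dR² = 149
sL = 120/125 = 24/25
sR = 120/149 = 120/149
mL = -1·sL + 1/2·sR = -2076/3725
mR = 1/2·sL + 0·sR = 12/25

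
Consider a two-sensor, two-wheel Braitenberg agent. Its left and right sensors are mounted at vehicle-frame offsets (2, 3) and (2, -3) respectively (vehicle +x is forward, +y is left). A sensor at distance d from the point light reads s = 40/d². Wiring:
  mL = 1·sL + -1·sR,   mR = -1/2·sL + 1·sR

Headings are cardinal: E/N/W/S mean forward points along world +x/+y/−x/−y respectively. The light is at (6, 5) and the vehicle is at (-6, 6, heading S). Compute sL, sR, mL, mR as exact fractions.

left sensor world pos  = (-3, 4); dL² = 82
right sensor world pos = (-9, 4); dR² = 226
sL = 40/82 = 20/41
sR = 40/226 = 20/113
mL = 1·sL + -1·sR = 1440/4633
mR = -1/2·sL + 1·sR = -310/4633

20/41 20/113 1440/4633 -310/4633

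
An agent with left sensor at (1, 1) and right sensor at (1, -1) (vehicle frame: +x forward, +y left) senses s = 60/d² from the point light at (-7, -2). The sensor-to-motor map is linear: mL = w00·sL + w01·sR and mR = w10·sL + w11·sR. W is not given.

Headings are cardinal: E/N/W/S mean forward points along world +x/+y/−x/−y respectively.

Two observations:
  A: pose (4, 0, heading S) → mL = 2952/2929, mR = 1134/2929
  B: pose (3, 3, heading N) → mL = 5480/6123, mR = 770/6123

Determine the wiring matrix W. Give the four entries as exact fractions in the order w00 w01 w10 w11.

obs A: pose=(4,0,S) → sL=12/29, sR=60/101, mL=2952/2929, mR=1134/2929
obs B: pose=(3,3,N) → sL=20/39, sR=60/157, mL=5480/6123, mR=770/6123
sensor matrix S = [[12/29, 60/101], [20/39, 60/157]]; det S = -875840/5978089
solve [mL_A; mL_B] = S·[w00; w01] and [mR_A; mR_B] = S·[w10; w11]:
  w00 = 1, w01 = 1, w10 = -1/2, w11 = 1

1 1 -1/2 1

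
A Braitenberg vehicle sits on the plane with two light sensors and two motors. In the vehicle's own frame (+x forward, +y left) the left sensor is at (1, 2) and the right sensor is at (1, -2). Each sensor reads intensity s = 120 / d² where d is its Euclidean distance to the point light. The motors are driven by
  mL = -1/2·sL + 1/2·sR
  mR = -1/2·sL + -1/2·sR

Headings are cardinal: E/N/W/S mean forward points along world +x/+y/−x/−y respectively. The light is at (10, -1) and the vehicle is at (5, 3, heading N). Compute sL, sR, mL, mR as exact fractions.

left sensor world pos  = (3, 4); dL² = 74
right sensor world pos = (7, 4); dR² = 34
sL = 120/74 = 60/37
sR = 120/34 = 60/17
mL = -1/2·sL + 1/2·sR = 600/629
mR = -1/2·sL + -1/2·sR = -1620/629

60/37 60/17 600/629 -1620/629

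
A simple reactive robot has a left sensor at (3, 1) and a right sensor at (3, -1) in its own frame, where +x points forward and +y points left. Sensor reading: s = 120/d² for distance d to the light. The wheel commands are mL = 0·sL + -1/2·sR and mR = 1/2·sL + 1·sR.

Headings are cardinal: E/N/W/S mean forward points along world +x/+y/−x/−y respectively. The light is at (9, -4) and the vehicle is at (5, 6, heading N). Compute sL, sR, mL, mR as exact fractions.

left sensor world pos  = (4, 9); dL² = 194
right sensor world pos = (6, 9); dR² = 178
sL = 120/194 = 60/97
sR = 120/178 = 60/89
mL = 0·sL + -1/2·sR = -30/89
mR = 1/2·sL + 1·sR = 8490/8633

60/97 60/89 -30/89 8490/8633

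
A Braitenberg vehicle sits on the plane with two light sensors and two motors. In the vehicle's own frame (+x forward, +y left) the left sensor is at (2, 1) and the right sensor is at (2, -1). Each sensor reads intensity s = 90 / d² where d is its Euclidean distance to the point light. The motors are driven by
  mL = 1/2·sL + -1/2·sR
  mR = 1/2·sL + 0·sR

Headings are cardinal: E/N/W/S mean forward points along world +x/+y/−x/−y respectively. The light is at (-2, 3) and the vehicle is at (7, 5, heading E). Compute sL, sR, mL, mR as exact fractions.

9/13 45/61 -18/793 9/26

left sensor world pos  = (9, 6); dL² = 130
right sensor world pos = (9, 4); dR² = 122
sL = 90/130 = 9/13
sR = 90/122 = 45/61
mL = 1/2·sL + -1/2·sR = -18/793
mR = 1/2·sL + 0·sR = 9/26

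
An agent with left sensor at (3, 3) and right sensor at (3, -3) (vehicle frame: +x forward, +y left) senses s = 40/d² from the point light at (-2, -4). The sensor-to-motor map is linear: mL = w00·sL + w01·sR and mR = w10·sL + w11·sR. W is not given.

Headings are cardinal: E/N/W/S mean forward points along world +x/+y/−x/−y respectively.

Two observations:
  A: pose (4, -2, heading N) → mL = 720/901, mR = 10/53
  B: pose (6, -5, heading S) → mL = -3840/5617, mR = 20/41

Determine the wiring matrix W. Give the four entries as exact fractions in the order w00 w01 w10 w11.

obs A: pose=(4,-2,N) → sL=20/17, sR=20/53, mL=720/901, mR=10/53
obs B: pose=(6,-5,S) → sL=40/137, sR=40/41, mL=-3840/5617, mR=20/41
sensor matrix S = [[20/17, 20/53], [40/137, 40/41]]; det S = 5251200/5060917
solve [mL_A; mL_B] = S·[w00; w01] and [mR_A; mR_B] = S·[w10; w11]:
  w00 = 1, w01 = -1, w10 = 0, w11 = 1/2

1 -1 0 1/2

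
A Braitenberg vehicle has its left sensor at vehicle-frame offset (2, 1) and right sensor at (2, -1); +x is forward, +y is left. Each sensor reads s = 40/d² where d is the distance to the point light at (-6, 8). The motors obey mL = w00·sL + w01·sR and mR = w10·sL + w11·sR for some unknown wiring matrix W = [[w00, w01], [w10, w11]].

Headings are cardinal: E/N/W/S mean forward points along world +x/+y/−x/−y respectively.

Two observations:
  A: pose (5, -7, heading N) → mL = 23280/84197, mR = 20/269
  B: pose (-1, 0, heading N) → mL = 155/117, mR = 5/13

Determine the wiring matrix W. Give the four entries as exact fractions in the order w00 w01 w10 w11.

1 1 1/2 0

obs A: pose=(5,-7,N) → sL=40/269, sR=40/313, mL=23280/84197, mR=20/269
obs B: pose=(-1,0,N) → sL=10/13, sR=5/9, mL=155/117, mR=5/13
sensor matrix S = [[40/269, 40/313], [10/13, 5/9]]; det S = -154600/9851049
solve [mL_A; mL_B] = S·[w00; w01] and [mR_A; mR_B] = S·[w10; w11]:
  w00 = 1, w01 = 1, w10 = 1/2, w11 = 0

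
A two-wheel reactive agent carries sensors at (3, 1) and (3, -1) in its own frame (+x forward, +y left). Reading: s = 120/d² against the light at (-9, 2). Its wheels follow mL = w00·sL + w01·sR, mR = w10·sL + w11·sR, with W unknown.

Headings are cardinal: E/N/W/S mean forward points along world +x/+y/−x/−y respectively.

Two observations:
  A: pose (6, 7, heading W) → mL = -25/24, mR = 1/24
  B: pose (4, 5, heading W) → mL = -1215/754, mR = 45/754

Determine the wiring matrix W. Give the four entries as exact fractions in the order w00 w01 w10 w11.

-1/2 -1 1/2 -1/2

obs A: pose=(6,7,W) → sL=3/4, sR=2/3, mL=-25/24, mR=1/24
obs B: pose=(4,5,W) → sL=15/13, sR=30/29, mL=-1215/754, mR=45/754
sensor matrix S = [[3/4, 2/3], [15/13, 30/29]]; det S = 5/754
solve [mL_A; mL_B] = S·[w00; w01] and [mR_A; mR_B] = S·[w10; w11]:
  w00 = -1/2, w01 = -1, w10 = 1/2, w11 = -1/2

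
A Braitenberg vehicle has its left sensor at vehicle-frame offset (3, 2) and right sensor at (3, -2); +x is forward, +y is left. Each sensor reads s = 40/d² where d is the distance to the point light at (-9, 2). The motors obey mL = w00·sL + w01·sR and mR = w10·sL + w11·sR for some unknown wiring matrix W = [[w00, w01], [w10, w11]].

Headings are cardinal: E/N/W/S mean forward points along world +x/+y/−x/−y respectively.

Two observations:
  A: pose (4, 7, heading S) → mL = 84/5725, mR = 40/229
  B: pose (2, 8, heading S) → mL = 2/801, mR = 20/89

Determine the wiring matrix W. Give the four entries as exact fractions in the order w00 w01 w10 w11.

1 -1/2 1 0

obs A: pose=(4,7,S) → sL=40/229, sR=8/25, mL=84/5725, mR=40/229
obs B: pose=(2,8,S) → sL=20/89, sR=4/9, mL=2/801, mR=20/89
sensor matrix S = [[40/229, 8/25], [20/89, 4/9]]; det S = 5248/917145
solve [mL_A; mL_B] = S·[w00; w01] and [mR_A; mR_B] = S·[w10; w11]:
  w00 = 1, w01 = -1/2, w10 = 1, w11 = 0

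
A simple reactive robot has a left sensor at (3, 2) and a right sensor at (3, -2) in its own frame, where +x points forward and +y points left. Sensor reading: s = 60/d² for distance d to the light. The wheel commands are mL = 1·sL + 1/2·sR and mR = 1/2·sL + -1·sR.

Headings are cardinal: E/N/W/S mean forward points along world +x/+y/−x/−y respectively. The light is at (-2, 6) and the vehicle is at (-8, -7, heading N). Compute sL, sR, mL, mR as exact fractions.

left sensor world pos  = (-10, -4); dL² = 164
right sensor world pos = (-6, -4); dR² = 116
sL = 60/164 = 15/41
sR = 60/116 = 15/29
mL = 1·sL + 1/2·sR = 1485/2378
mR = 1/2·sL + -1·sR = -795/2378

15/41 15/29 1485/2378 -795/2378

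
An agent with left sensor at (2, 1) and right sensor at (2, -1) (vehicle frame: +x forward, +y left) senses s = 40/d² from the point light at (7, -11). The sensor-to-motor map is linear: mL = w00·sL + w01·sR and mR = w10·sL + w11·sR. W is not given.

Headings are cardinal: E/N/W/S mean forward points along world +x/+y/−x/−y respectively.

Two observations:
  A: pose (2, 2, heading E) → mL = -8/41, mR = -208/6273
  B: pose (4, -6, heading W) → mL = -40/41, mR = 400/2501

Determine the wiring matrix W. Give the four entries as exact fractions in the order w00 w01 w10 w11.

-1 0 1/2 -1/2

obs A: pose=(2,2,E) → sL=8/41, sR=40/153, mL=-8/41, mR=-208/6273
obs B: pose=(4,-6,W) → sL=40/41, sR=40/61, mL=-40/41, mR=400/2501
sensor matrix S = [[8/41, 40/153], [40/41, 40/61]]; det S = -48640/382653
solve [mL_A; mL_B] = S·[w00; w01] and [mR_A; mR_B] = S·[w10; w11]:
  w00 = -1, w01 = 0, w10 = 1/2, w11 = -1/2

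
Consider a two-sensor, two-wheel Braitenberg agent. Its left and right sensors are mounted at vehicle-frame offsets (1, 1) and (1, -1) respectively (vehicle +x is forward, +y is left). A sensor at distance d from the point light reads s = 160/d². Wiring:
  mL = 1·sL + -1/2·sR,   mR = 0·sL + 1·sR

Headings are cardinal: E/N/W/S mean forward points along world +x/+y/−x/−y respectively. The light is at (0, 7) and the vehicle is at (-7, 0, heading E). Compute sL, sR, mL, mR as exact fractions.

left sensor world pos  = (-6, 1); dL² = 72
right sensor world pos = (-6, -1); dR² = 100
sL = 160/72 = 20/9
sR = 160/100 = 8/5
mL = 1·sL + -1/2·sR = 64/45
mR = 0·sL + 1·sR = 8/5

20/9 8/5 64/45 8/5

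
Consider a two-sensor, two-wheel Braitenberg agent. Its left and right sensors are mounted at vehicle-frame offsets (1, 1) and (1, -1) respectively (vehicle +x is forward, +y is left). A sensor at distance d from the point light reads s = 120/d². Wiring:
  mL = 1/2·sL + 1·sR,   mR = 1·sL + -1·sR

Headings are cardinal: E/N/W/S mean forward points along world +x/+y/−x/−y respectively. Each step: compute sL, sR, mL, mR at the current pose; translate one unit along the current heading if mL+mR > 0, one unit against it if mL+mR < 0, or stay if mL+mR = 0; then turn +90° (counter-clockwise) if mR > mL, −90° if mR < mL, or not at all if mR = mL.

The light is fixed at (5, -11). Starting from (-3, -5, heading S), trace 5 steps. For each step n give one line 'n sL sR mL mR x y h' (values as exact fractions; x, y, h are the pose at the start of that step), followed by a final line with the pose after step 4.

0 60/37 60/53 3810/1961 960/1961 -3 -5 S
1 120/97 40/39 6220/3783 800/3783 -3 -6 W
2 15/17 6/5 279/170 -27/85 -4 -6 N
3 120/113 120/89 18900/10057 -2880/10057 -4 -5 E
4 60/37 60/53 3810/1961 960/1961 -3 -5 S
final -3 -6 W

n=0: pose=(-3,-5,S); sL=60/37, sR=60/53; mL=3810/1961, mR=960/1961; mL+mR=90/37 → advance +1; mR−mL=-2850/1961 → turn -1·90°
n=1: pose=(-3,-6,W); sL=120/97, sR=40/39; mL=6220/3783, mR=800/3783; mL+mR=180/97 → advance +1; mR−mL=-5420/3783 → turn -1·90°
n=2: pose=(-4,-6,N); sL=15/17, sR=6/5; mL=279/170, mR=-27/85; mL+mR=45/34 → advance +1; mR−mL=-333/170 → turn -1·90°
n=3: pose=(-4,-5,E); sL=120/113, sR=120/89; mL=18900/10057, mR=-2880/10057; mL+mR=180/113 → advance +1; mR−mL=-21780/10057 → turn -1·90°
n=4: pose=(-3,-5,S); sL=60/37, sR=60/53; mL=3810/1961, mR=960/1961; mL+mR=90/37 → advance +1; mR−mL=-2850/1961 → turn -1·90°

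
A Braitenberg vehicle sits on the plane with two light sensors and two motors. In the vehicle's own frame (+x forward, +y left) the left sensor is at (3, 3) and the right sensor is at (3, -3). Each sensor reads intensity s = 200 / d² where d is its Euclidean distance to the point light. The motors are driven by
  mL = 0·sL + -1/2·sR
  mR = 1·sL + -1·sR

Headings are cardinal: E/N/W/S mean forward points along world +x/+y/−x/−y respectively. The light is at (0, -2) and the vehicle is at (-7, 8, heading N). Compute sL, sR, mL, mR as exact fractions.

200/269 40/37 -20/37 -3360/9953

left sensor world pos  = (-10, 11); dL² = 269
right sensor world pos = (-4, 11); dR² = 185
sL = 200/269 = 200/269
sR = 200/185 = 40/37
mL = 0·sL + -1/2·sR = -20/37
mR = 1·sL + -1·sR = -3360/9953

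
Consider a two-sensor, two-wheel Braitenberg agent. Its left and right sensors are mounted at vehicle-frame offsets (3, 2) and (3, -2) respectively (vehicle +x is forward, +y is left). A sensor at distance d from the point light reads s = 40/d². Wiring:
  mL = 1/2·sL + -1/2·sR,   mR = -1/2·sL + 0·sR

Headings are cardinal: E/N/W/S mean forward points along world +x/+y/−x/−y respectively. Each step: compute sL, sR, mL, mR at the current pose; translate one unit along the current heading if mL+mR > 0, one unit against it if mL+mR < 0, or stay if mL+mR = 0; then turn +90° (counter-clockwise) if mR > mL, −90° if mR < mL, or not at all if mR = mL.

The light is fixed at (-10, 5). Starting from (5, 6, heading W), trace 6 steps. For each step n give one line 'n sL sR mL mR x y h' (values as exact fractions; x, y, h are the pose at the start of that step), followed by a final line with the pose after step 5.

0 8/29 40/153 32/4437 -4/29 5 6 W
1 10/53 2/17 32/901 -5/53 6 6 N
2 8/73 8/73 0 -4/73 6 5 E
3 20/149 20/89 -600/13261 -10/149 5 5 S
4 8/29 40/153 32/4437 -4/29 5 6 W
5 10/53 2/17 32/901 -5/53 6 6 N
final 6 5 E

n=0: pose=(5,6,W); sL=8/29, sR=40/153; mL=32/4437, mR=-4/29; mL+mR=-20/153 → advance -1; mR−mL=-644/4437 → turn -1·90°
n=1: pose=(6,6,N); sL=10/53, sR=2/17; mL=32/901, mR=-5/53; mL+mR=-1/17 → advance -1; mR−mL=-117/901 → turn -1·90°
n=2: pose=(6,5,E); sL=8/73, sR=8/73; mL=0, mR=-4/73; mL+mR=-4/73 → advance -1; mR−mL=-4/73 → turn -1·90°
n=3: pose=(5,5,S); sL=20/149, sR=20/89; mL=-600/13261, mR=-10/149; mL+mR=-10/89 → advance -1; mR−mL=-290/13261 → turn -1·90°
n=4: pose=(5,6,W); sL=8/29, sR=40/153; mL=32/4437, mR=-4/29; mL+mR=-20/153 → advance -1; mR−mL=-644/4437 → turn -1·90°
n=5: pose=(6,6,N); sL=10/53, sR=2/17; mL=32/901, mR=-5/53; mL+mR=-1/17 → advance -1; mR−mL=-117/901 → turn -1·90°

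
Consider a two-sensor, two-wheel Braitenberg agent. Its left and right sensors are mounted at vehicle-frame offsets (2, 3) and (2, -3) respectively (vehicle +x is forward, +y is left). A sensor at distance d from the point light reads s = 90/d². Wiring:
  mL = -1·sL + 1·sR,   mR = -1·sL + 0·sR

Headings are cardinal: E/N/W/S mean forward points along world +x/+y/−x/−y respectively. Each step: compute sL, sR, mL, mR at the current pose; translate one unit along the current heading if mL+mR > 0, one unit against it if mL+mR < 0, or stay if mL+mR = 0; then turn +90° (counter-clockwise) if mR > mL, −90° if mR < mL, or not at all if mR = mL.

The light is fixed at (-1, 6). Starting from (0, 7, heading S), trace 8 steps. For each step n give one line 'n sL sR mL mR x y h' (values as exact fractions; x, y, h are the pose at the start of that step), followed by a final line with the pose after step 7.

n=0: pose=(0,7,S); sL=90/17, sR=18; mL=216/17, mR=-90/17; mL+mR=126/17 → advance +1; mR−mL=-18 → turn -1·90°
n=1: pose=(0,6,W); sL=9, sR=9; mL=0, mR=-9; mL+mR=-9 → advance -1; mR−mL=-9 → turn -1·90°
n=2: pose=(1,6,N); sL=18, sR=90/29; mL=-432/29, mR=-18; mL+mR=-954/29 → advance -1; mR−mL=-90/29 → turn -1·90°
n=3: pose=(1,5,E); sL=9/2, sR=45/16; mL=-27/16, mR=-9/2; mL+mR=-99/16 → advance -1; mR−mL=-45/16 → turn -1·90°
n=4: pose=(0,5,S); sL=18/5, sR=90/13; mL=216/65, mR=-18/5; mL+mR=-18/65 → advance -1; mR−mL=-90/13 → turn -1·90°
n=5: pose=(0,6,W); sL=9, sR=9; mL=0, mR=-9; mL+mR=-9 → advance -1; mR−mL=-9 → turn -1·90°
n=6: pose=(1,6,N); sL=18, sR=90/29; mL=-432/29, mR=-18; mL+mR=-954/29 → advance -1; mR−mL=-90/29 → turn -1·90°
n=7: pose=(1,5,E); sL=9/2, sR=45/16; mL=-27/16, mR=-9/2; mL+mR=-99/16 → advance -1; mR−mL=-45/16 → turn -1·90°

0 90/17 18 216/17 -90/17 0 7 S
1 9 9 0 -9 0 6 W
2 18 90/29 -432/29 -18 1 6 N
3 9/2 45/16 -27/16 -9/2 1 5 E
4 18/5 90/13 216/65 -18/5 0 5 S
5 9 9 0 -9 0 6 W
6 18 90/29 -432/29 -18 1 6 N
7 9/2 45/16 -27/16 -9/2 1 5 E
final 0 5 S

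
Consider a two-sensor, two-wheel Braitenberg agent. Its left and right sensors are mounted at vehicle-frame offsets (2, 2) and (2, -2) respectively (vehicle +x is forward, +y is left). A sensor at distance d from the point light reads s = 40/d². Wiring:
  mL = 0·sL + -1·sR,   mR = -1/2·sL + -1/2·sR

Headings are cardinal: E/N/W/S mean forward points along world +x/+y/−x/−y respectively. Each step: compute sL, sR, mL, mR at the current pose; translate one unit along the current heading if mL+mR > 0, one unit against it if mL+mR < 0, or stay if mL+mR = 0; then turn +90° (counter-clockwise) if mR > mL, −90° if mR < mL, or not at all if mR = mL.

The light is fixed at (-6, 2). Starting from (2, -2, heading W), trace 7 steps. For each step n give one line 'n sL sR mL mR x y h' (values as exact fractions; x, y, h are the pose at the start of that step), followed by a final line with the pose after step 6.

n=0: pose=(2,-2,W); sL=5/9, sR=1; mL=-1, mR=-7/9; mL+mR=-16/9 → advance -1; mR−mL=2/9 → turn +1·90°
n=1: pose=(3,-2,S); sL=40/157, sR=8/17; mL=-8/17, mR=-968/2669; mL+mR=-2224/2669 → advance -1; mR−mL=288/2669 → turn +1·90°
n=2: pose=(3,-1,E); sL=20/61, sR=20/73; mL=-20/73, mR=-1340/4453; mL+mR=-2560/4453 → advance -1; mR−mL=-120/4453 → turn -1·90°
n=3: pose=(2,-1,S); sL=8/25, sR=40/61; mL=-40/61, mR=-744/1525; mL+mR=-1744/1525 → advance -1; mR−mL=256/1525 → turn +1·90°
n=4: pose=(2,0,E); sL=2/5, sR=10/29; mL=-10/29, mR=-54/145; mL+mR=-104/145 → advance -1; mR−mL=-4/145 → turn -1·90°
n=5: pose=(1,0,S); sL=40/97, sR=40/41; mL=-40/41, mR=-2760/3977; mL+mR=-6640/3977 → advance -1; mR−mL=1120/3977 → turn +1·90°
n=6: pose=(1,1,E); sL=20/41, sR=4/9; mL=-4/9, mR=-172/369; mL+mR=-112/123 → advance -1; mR−mL=-8/369 → turn -1·90°

0 5/9 1 -1 -7/9 2 -2 W
1 40/157 8/17 -8/17 -968/2669 3 -2 S
2 20/61 20/73 -20/73 -1340/4453 3 -1 E
3 8/25 40/61 -40/61 -744/1525 2 -1 S
4 2/5 10/29 -10/29 -54/145 2 0 E
5 40/97 40/41 -40/41 -2760/3977 1 0 S
6 20/41 4/9 -4/9 -172/369 1 1 E
final 0 1 S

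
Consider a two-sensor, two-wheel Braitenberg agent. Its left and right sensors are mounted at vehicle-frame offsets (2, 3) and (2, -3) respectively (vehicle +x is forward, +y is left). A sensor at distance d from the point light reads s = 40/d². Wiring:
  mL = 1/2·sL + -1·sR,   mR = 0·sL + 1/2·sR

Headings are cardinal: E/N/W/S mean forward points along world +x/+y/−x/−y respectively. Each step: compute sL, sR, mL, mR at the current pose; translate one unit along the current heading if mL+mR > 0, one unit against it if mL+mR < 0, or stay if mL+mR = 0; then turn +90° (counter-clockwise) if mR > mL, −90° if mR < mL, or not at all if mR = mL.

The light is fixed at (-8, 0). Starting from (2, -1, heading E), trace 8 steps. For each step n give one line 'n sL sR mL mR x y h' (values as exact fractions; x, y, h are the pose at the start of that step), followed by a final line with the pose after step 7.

n=0: pose=(2,-1,E); sL=10/37, sR=1/4; mL=-17/148, mR=1/8; mL+mR=3/296 → advance +1; mR−mL=71/296 → turn +1·90°
n=1: pose=(3,-1,N); sL=8/13, sR=40/197; mL=268/2561, mR=20/197; mL+mR=528/2561 → advance +1; mR−mL=-8/2561 → turn -1·90°
n=2: pose=(3,0,E); sL=20/89, sR=20/89; mL=-10/89, mR=10/89; mL+mR=0 → advance +0; mR−mL=20/89 → turn +1·90°
n=3: pose=(3,0,N); sL=10/17, sR=1/5; mL=8/85, mR=1/10; mL+mR=33/170 → advance +1; mR−mL=1/170 → turn +1·90°
n=4: pose=(3,1,W); sL=8/17, sR=40/97; mL=-292/1649, mR=20/97; mL+mR=48/1649 → advance +1; mR−mL=632/1649 → turn +1·90°
n=5: pose=(2,1,S); sL=4/17, sR=4/5; mL=-58/85, mR=2/5; mL+mR=-24/85 → advance -1; mR−mL=92/85 → turn +1·90°
n=6: pose=(2,2,E); sL=40/169, sR=8/29; mL=-772/4901, mR=4/29; mL+mR=-96/4901 → advance -1; mR−mL=1448/4901 → turn +1·90°
n=7: pose=(1,2,N); sL=10/13, sR=1/4; mL=7/52, mR=1/8; mL+mR=27/104 → advance +1; mR−mL=-1/104 → turn -1·90°

0 10/37 1/4 -17/148 1/8 2 -1 E
1 8/13 40/197 268/2561 20/197 3 -1 N
2 20/89 20/89 -10/89 10/89 3 0 E
3 10/17 1/5 8/85 1/10 3 0 N
4 8/17 40/97 -292/1649 20/97 3 1 W
5 4/17 4/5 -58/85 2/5 2 1 S
6 40/169 8/29 -772/4901 4/29 2 2 E
7 10/13 1/4 7/52 1/8 1 2 N
final 1 3 E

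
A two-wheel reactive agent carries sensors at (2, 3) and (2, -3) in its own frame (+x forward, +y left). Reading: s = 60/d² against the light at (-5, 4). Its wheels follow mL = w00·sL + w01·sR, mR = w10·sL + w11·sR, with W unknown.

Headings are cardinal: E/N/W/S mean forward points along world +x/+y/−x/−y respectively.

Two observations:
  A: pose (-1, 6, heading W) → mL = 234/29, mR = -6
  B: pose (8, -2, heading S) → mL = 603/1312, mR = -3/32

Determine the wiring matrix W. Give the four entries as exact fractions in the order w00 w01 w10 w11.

1/2 1 -1/2 0

obs A: pose=(-1,6,W) → sL=12, sR=60/29, mL=234/29, mR=-6
obs B: pose=(8,-2,S) → sL=3/16, sR=15/41, mL=603/1312, mR=-3/32
sensor matrix S = [[12, 60/29], [3/16, 15/41]]; det S = 19035/4756
solve [mL_A; mL_B] = S·[w00; w01] and [mR_A; mR_B] = S·[w10; w11]:
  w00 = 1/2, w01 = 1, w10 = -1/2, w11 = 0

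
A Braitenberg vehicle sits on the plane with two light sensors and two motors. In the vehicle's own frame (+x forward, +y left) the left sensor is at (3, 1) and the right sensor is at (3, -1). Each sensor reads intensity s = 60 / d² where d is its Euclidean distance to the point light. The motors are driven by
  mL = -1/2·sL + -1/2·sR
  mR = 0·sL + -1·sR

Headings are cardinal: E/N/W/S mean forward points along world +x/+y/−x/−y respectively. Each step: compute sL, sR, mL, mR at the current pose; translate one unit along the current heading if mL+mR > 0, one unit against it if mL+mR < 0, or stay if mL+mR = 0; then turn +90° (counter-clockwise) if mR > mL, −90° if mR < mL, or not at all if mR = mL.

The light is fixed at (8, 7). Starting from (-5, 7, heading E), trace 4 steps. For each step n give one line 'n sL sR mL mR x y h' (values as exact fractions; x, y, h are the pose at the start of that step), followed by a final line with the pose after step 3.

0 60/101 60/101 -60/101 -60/101 -5 7 E
1 30/61 30/61 -30/61 -30/61 -6 7 E
2 12/29 12/29 -12/29 -12/29 -7 7 E
3 6/17 6/17 -6/17 -6/17 -8 7 E
final -9 7 E

n=0: pose=(-5,7,E); sL=60/101, sR=60/101; mL=-60/101, mR=-60/101; mL+mR=-120/101 → advance -1; mR−mL=0 → turn +0·90°
n=1: pose=(-6,7,E); sL=30/61, sR=30/61; mL=-30/61, mR=-30/61; mL+mR=-60/61 → advance -1; mR−mL=0 → turn +0·90°
n=2: pose=(-7,7,E); sL=12/29, sR=12/29; mL=-12/29, mR=-12/29; mL+mR=-24/29 → advance -1; mR−mL=0 → turn +0·90°
n=3: pose=(-8,7,E); sL=6/17, sR=6/17; mL=-6/17, mR=-6/17; mL+mR=-12/17 → advance -1; mR−mL=0 → turn +0·90°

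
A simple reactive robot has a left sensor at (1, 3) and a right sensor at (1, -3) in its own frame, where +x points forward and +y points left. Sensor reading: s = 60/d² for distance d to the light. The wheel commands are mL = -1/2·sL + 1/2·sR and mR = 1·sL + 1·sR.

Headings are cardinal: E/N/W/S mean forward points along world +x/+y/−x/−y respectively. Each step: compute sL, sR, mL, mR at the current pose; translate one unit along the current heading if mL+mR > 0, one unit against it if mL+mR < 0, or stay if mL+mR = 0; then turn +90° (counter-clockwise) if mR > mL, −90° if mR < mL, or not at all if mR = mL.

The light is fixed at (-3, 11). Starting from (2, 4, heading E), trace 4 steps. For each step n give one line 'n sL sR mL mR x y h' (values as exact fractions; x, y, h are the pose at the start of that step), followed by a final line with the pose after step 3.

0 15/13 15/34 -315/884 705/442 2 4 E
1 4/3 20/39 -16/39 24/13 3 4 N
2 30/53 30/17 540/901 2100/901 3 5 W
3 60/113 60/53 1800/5989 9960/5989 2 5 S
final 2 4 E

n=0: pose=(2,4,E); sL=15/13, sR=15/34; mL=-315/884, mR=705/442; mL+mR=1095/884 → advance +1; mR−mL=1725/884 → turn +1·90°
n=1: pose=(3,4,N); sL=4/3, sR=20/39; mL=-16/39, mR=24/13; mL+mR=56/39 → advance +1; mR−mL=88/39 → turn +1·90°
n=2: pose=(3,5,W); sL=30/53, sR=30/17; mL=540/901, mR=2100/901; mL+mR=2640/901 → advance +1; mR−mL=1560/901 → turn +1·90°
n=3: pose=(2,5,S); sL=60/113, sR=60/53; mL=1800/5989, mR=9960/5989; mL+mR=11760/5989 → advance +1; mR−mL=8160/5989 → turn +1·90°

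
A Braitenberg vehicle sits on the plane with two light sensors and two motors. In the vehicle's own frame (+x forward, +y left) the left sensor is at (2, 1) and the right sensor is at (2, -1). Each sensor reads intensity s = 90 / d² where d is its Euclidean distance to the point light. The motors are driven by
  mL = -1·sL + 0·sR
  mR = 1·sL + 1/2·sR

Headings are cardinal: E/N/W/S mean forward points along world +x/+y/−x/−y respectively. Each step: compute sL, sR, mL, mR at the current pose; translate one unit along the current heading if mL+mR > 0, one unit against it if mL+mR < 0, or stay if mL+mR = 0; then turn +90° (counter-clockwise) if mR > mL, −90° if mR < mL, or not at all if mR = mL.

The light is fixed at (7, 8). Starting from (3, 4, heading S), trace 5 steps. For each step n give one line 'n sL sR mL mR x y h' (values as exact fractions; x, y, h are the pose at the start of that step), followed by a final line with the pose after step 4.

n=0: pose=(3,4,S); sL=2, sR=90/61; mL=-2, mR=167/61; mL+mR=45/61 → advance +1; mR−mL=289/61 → turn +1·90°
n=1: pose=(3,3,E); sL=9/2, sR=9/4; mL=-9/2, mR=45/8; mL+mR=9/8 → advance +1; mR−mL=81/8 → turn +1·90°
n=2: pose=(4,3,N); sL=18/5, sR=90/13; mL=-18/5, mR=459/65; mL+mR=45/13 → advance +1; mR−mL=693/65 → turn +1·90°
n=3: pose=(4,4,W); sL=9/5, sR=45/17; mL=-9/5, mR=531/170; mL+mR=45/34 → advance +1; mR−mL=837/170 → turn +1·90°
n=4: pose=(3,4,S); sL=2, sR=90/61; mL=-2, mR=167/61; mL+mR=45/61 → advance +1; mR−mL=289/61 → turn +1·90°

0 2 90/61 -2 167/61 3 4 S
1 9/2 9/4 -9/2 45/8 3 3 E
2 18/5 90/13 -18/5 459/65 4 3 N
3 9/5 45/17 -9/5 531/170 4 4 W
4 2 90/61 -2 167/61 3 4 S
final 3 3 E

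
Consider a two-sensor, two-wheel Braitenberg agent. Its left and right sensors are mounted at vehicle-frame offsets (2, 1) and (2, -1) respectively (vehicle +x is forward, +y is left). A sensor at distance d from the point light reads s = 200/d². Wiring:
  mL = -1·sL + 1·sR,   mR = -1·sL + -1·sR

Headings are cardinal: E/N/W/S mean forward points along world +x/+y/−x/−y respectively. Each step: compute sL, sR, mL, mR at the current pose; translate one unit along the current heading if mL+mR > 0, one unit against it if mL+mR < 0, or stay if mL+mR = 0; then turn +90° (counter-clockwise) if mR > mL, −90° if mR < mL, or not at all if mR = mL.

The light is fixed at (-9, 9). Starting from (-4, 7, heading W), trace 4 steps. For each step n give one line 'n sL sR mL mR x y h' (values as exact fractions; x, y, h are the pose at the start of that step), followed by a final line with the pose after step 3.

0 100/9 20 80/9 -280/9 -4 7 W
1 8 200/49 -192/49 -592/49 -3 7 N
2 50/17 5/2 -15/34 -185/34 -3 6 E
3 200/61 200/41 4000/2501 -20400/2501 -4 6 S
final -4 7 W

n=0: pose=(-4,7,W); sL=100/9, sR=20; mL=80/9, mR=-280/9; mL+mR=-200/9 → advance -1; mR−mL=-40 → turn -1·90°
n=1: pose=(-3,7,N); sL=8, sR=200/49; mL=-192/49, mR=-592/49; mL+mR=-16 → advance -1; mR−mL=-400/49 → turn -1·90°
n=2: pose=(-3,6,E); sL=50/17, sR=5/2; mL=-15/34, mR=-185/34; mL+mR=-100/17 → advance -1; mR−mL=-5 → turn -1·90°
n=3: pose=(-4,6,S); sL=200/61, sR=200/41; mL=4000/2501, mR=-20400/2501; mL+mR=-400/61 → advance -1; mR−mL=-400/41 → turn -1·90°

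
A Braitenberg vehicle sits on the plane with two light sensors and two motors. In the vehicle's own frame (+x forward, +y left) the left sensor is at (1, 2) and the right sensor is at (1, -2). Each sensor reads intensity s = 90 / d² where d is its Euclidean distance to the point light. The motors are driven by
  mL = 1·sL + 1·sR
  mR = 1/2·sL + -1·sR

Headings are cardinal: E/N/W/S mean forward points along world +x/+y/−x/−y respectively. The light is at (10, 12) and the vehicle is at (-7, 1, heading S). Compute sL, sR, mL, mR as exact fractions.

left sensor world pos  = (-5, 0); dL² = 369
right sensor world pos = (-9, 0); dR² = 505
sL = 90/369 = 10/41
sR = 90/505 = 18/101
mL = 1·sL + 1·sR = 1748/4141
mR = 1/2·sL + -1·sR = -233/4141

10/41 18/101 1748/4141 -233/4141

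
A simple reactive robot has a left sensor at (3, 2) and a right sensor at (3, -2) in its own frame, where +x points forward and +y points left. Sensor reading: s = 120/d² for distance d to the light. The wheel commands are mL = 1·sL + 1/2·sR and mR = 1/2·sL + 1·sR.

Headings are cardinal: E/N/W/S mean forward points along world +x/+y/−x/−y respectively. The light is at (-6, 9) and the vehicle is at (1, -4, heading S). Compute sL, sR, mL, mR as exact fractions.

left sensor world pos  = (3, -7); dL² = 337
right sensor world pos = (-1, -7); dR² = 281
sL = 120/337 = 120/337
sR = 120/281 = 120/281
mL = 1·sL + 1/2·sR = 53940/94697
mR = 1/2·sL + 1·sR = 57300/94697

120/337 120/281 53940/94697 57300/94697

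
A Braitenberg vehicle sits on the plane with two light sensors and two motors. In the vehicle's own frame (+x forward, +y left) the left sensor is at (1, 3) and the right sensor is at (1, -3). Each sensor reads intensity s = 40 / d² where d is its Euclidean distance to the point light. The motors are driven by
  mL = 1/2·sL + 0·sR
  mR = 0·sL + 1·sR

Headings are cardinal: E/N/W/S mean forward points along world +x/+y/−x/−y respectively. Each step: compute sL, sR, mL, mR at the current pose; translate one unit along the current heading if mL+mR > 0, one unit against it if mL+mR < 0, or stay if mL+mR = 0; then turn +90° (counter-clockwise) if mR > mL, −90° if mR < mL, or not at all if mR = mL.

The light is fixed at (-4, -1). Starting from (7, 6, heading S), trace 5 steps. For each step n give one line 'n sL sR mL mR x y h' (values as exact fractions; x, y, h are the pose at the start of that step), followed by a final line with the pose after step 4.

0 5/29 2/5 5/58 2/5 7 6 S
1 8/45 40/153 4/45 40/153 7 5 E
2 4/13 20/137 2/13 20/137 8 5 N
3 40/269 8/37 20/269 8/37 8 6 E
4 10/41 1/8 5/41 1/8 9 6 N
final 9 7 W

n=0: pose=(7,6,S); sL=5/29, sR=2/5; mL=5/58, mR=2/5; mL+mR=141/290 → advance +1; mR−mL=91/290 → turn +1·90°
n=1: pose=(7,5,E); sL=8/45, sR=40/153; mL=4/45, mR=40/153; mL+mR=268/765 → advance +1; mR−mL=44/255 → turn +1·90°
n=2: pose=(8,5,N); sL=4/13, sR=20/137; mL=2/13, mR=20/137; mL+mR=534/1781 → advance +1; mR−mL=-14/1781 → turn -1·90°
n=3: pose=(8,6,E); sL=40/269, sR=8/37; mL=20/269, mR=8/37; mL+mR=2892/9953 → advance +1; mR−mL=1412/9953 → turn +1·90°
n=4: pose=(9,6,N); sL=10/41, sR=1/8; mL=5/41, mR=1/8; mL+mR=81/328 → advance +1; mR−mL=1/328 → turn +1·90°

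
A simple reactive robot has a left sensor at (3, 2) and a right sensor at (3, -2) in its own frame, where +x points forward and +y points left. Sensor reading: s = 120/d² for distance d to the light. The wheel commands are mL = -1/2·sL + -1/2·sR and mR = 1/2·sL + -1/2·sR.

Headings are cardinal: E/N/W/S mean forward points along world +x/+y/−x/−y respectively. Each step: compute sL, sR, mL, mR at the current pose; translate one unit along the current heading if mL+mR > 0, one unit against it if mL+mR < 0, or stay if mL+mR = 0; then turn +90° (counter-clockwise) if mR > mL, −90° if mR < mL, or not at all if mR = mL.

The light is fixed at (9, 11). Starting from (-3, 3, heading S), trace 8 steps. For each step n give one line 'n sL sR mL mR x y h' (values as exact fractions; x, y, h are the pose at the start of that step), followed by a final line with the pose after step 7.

0 120/221 120/317 -32280/70057 5760/70057 -3 3 S
1 60/53 20/27 -1340/1431 280/1431 -3 4 E
2 120/241 120/137 -22680/33017 -6240/33017 -4 4 N
3 30/89 30/73 -2430/6497 -240/6497 -4 3 W
4 120/221 120/317 -32280/70057 5760/70057 -3 3 S
5 60/53 20/27 -1340/1431 280/1431 -3 4 E
6 120/241 120/137 -22680/33017 -6240/33017 -4 4 N
7 30/89 30/73 -2430/6497 -240/6497 -4 3 W
final -3 3 S

n=0: pose=(-3,3,S); sL=120/221, sR=120/317; mL=-32280/70057, mR=5760/70057; mL+mR=-120/317 → advance -1; mR−mL=120/221 → turn +1·90°
n=1: pose=(-3,4,E); sL=60/53, sR=20/27; mL=-1340/1431, mR=280/1431; mL+mR=-20/27 → advance -1; mR−mL=60/53 → turn +1·90°
n=2: pose=(-4,4,N); sL=120/241, sR=120/137; mL=-22680/33017, mR=-6240/33017; mL+mR=-120/137 → advance -1; mR−mL=120/241 → turn +1·90°
n=3: pose=(-4,3,W); sL=30/89, sR=30/73; mL=-2430/6497, mR=-240/6497; mL+mR=-30/73 → advance -1; mR−mL=30/89 → turn +1·90°
n=4: pose=(-3,3,S); sL=120/221, sR=120/317; mL=-32280/70057, mR=5760/70057; mL+mR=-120/317 → advance -1; mR−mL=120/221 → turn +1·90°
n=5: pose=(-3,4,E); sL=60/53, sR=20/27; mL=-1340/1431, mR=280/1431; mL+mR=-20/27 → advance -1; mR−mL=60/53 → turn +1·90°
n=6: pose=(-4,4,N); sL=120/241, sR=120/137; mL=-22680/33017, mR=-6240/33017; mL+mR=-120/137 → advance -1; mR−mL=120/241 → turn +1·90°
n=7: pose=(-4,3,W); sL=30/89, sR=30/73; mL=-2430/6497, mR=-240/6497; mL+mR=-30/73 → advance -1; mR−mL=30/89 → turn +1·90°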